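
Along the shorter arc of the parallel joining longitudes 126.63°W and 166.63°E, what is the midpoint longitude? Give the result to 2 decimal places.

Signed shortest Δλ from -126.63° to +166.63° is -66.74°.
Midpoint longitude = -126.63° + (-66.74°)/2 = -126.63° − 33.37° = -160.00°.
(The naïve average (-126.63 + +166.63)/2 = 20.0° is on the wrong side of the globe.)

160.00°W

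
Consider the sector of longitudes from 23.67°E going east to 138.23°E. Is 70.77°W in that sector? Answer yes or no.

No

Band width going east from +23.67° to +138.23°: ((138.23 − 23.67) mod 360) = 114.56°.
Offset of -70.77° east of the west edge: ((-70.77 − 23.67) mod 360) = 265.56°.
265.56° > 114.56° ⇒ outside.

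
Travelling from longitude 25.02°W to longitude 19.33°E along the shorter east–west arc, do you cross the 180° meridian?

No

Signed shortest Δλ = ((19.33 − -25.02 + 180) mod 360) − 180 = 44.35°.
Going east by 44.35° from -25.02° reaches +19.33° without touching 180°.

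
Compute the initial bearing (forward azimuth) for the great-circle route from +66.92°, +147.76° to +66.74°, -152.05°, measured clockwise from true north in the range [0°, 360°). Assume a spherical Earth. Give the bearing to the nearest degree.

Δλ = -152.05 − 147.76 = -299.81°; wrapped into (−180°, 180°]: 60.19°.
θ = atan2( sin Δλ · cos φ₂ , cos φ₁ · sin φ₂ − sin φ₁ · cos φ₂ · cos Δλ )
  = atan2(0.34265, 0.17955) = 62.345° → normalised to [0°, 360°): 62.345°.

62°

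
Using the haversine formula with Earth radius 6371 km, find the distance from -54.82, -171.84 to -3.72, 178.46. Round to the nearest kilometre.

5749 km

Δλ = 178.46 − -171.84 = 350.30°; wrapped into (−180°, 180°]: -9.70°.
Δφ = -3.72 − -54.82 = 51.10°.
a = sin²(Δφ/2) + cos φ₁ · cos φ₂ · sin²(Δλ/2) = 0.190128.
c = 2·atan2(√a, √(1−a)) = 0.90238 rad → d = 6371·c ≈ 5749.07 km.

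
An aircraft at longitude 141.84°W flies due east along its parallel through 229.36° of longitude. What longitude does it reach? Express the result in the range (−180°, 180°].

87.52°E

Start at -141.84°; shift +229.36° → +87.52°.
+87.52° already lies in (−180°, 180°].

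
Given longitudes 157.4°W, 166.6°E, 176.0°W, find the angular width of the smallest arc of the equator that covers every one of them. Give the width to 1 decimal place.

36.0°

Sort the longitudes: -176.0°, -157.4°, +166.6°.
Eastward gaps between consecutive values (wrapping around): 18.6°, 324.0°, 17.4°.
Largest gap = 324.0° ⇒ minimal covering band is its complement: 360° − 324.0° = 36.0°.
Band runs from +166.6° eastward to -157.4°, crossing the antimeridian.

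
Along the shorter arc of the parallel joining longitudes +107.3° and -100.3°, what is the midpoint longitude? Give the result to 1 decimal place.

-176.5°

Signed shortest Δλ from +107.3° to -100.3° is +152.4°.
Midpoint longitude = +107.3° + (+152.4°)/2 = +107.3° + 76.2° = +183.5°.
Normalise into (−180°, 180°]: -176.5°.
(The naïve average (+107.3 + -100.3)/2 = 3.5° is on the wrong side of the globe.)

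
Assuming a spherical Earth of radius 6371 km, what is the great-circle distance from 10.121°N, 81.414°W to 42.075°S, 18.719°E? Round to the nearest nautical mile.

Δλ = 18.719 − -81.414 = 100.133°.
Δφ = -42.075 − 10.121 = -52.196°.
a = sin²(Δφ/2) + cos φ₁ · cos φ₂ · sin²(Δλ/2) = 0.623157.
c = 2·atan2(√a, √(1−a)) = 1.81967 rad → d = 6371·c ≈ 11593.12 km ≈ 6259.79 nmi.

6260 nmi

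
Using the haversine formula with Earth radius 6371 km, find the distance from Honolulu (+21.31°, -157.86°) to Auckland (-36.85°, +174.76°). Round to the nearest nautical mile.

3821 nmi

Δλ = 174.76 − -157.86 = 332.62°; wrapped into (−180°, 180°]: -27.38°.
Δφ = -36.85 − 21.31 = -58.16°.
a = sin²(Δφ/2) + cos φ₁ · cos φ₂ · sin²(Δλ/2) = 0.277982.
c = 2·atan2(√a, √(1−a)) = 1.11070 rad → d = 6371·c ≈ 7076.26 km ≈ 3820.88 nmi.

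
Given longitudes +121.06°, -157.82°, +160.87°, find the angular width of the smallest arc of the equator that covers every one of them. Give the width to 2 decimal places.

Sort the longitudes: -157.82°, +121.06°, +160.87°.
Eastward gaps between consecutive values (wrapping around): 278.88°, 39.81°, 41.31°.
Largest gap = 278.88° ⇒ minimal covering band is its complement: 360° − 278.88° = 81.12°.
Band runs from +121.06° eastward to -157.82°, crossing the antimeridian.

81.12°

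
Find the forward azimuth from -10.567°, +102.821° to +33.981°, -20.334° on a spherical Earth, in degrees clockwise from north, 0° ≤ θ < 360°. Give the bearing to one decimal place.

Δλ = -20.334 − 102.821 = -123.155°.
θ = atan2( sin Δλ · cos φ₂ , cos φ₁ · sin φ₂ − sin φ₁ · cos φ₂ · cos Δλ )
  = atan2(-0.69422, 0.46627) = -56.113° → normalised to [0°, 360°): 303.887°.

303.9°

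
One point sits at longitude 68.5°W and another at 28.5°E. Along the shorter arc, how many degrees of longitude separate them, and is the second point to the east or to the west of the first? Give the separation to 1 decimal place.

97.0° east

Raw difference: 28.5 − -68.5 = 97.0°.
Normalise into (−180°, 180°]: 97.0° stays 97.0°.
Positive ⇒ the second point lies to the east; separation 97.0°.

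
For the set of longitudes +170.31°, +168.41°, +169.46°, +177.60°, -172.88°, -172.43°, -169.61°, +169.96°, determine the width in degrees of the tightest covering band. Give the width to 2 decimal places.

Sort the longitudes: -172.88°, -172.43°, -169.61°, +168.41°, +169.46°, +169.96°, +170.31°, +177.60°.
Eastward gaps between consecutive values (wrapping around): 0.45°, 2.82°, 338.02°, 1.05°, 0.50°, 0.35°, 7.29°, 9.52°.
Largest gap = 338.02° ⇒ minimal covering band is its complement: 360° − 338.02° = 21.98°.
Band runs from +168.41° eastward to -169.61°, crossing the antimeridian.

21.98°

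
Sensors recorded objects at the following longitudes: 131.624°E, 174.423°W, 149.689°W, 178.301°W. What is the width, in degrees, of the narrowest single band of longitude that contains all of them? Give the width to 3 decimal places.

78.687°

Sort the longitudes: -178.301°, -174.423°, -149.689°, +131.624°.
Eastward gaps between consecutive values (wrapping around): 3.878°, 24.734°, 281.313°, 50.075°.
Largest gap = 281.313° ⇒ minimal covering band is its complement: 360° − 281.313° = 78.687°.
Band runs from +131.624° eastward to -149.689°, crossing the antimeridian.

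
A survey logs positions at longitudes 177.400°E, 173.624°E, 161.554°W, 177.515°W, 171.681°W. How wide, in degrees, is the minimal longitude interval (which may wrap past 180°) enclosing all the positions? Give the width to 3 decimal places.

Sort the longitudes: -177.515°, -171.681°, -161.554°, +173.624°, +177.400°.
Eastward gaps between consecutive values (wrapping around): 5.834°, 10.127°, 335.178°, 3.776°, 5.085°.
Largest gap = 335.178° ⇒ minimal covering band is its complement: 360° − 335.178° = 24.822°.
Band runs from +173.624° eastward to -161.554°, crossing the antimeridian.

24.822°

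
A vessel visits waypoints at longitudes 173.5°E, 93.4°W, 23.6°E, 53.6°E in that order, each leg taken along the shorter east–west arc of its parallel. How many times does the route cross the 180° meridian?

1

Leg 1: +173.5° → -93.4°, shortest Δλ = 93.1° (east) — crosses 180°.
Leg 2: -93.4° → +23.6°, shortest Δλ = 117.0° (east) — does not cross 180°.
Leg 3: +23.6° → +53.6°, shortest Δλ = 30.0° (east) — does not cross 180°.
Total crossings: 1.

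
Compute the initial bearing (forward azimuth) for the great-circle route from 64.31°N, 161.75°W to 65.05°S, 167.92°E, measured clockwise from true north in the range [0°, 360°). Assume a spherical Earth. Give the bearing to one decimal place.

Δλ = 167.92 − -161.75 = 329.67°; wrapped into (−180°, 180°]: -30.33°.
θ = atan2( sin Δλ · cos φ₂ , cos φ₁ · sin φ₂ − sin φ₁ · cos φ₂ · cos Δλ )
  = atan2(-0.21301, -0.72115) = -163.544° → normalised to [0°, 360°): 196.456°.

196.5°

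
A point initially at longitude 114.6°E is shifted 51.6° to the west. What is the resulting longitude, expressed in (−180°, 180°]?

63.0°E

Start at +114.6°; shift −51.6° → +63.0°.
+63.0° already lies in (−180°, 180°].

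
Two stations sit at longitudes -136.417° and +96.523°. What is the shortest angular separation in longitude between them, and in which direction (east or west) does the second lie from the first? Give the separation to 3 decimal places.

Raw difference: 96.523 − -136.417 = 232.94°.
Normalise into (−180°, 180°]: 232.94° − 360° = -127.06°.
Negative ⇒ the second point lies to the west; separation 127.060°.

127.060° west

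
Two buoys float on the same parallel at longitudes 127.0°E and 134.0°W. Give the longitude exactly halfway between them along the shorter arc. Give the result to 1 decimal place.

Signed shortest Δλ from +127.0° to -134.0° is +99.0°.
Midpoint longitude = +127.0° + (+99.0°)/2 = +127.0° + 49.5° = +176.5°.
(The naïve average (+127.0 + -134.0)/2 = -3.5° is on the wrong side of the globe.)

176.5°E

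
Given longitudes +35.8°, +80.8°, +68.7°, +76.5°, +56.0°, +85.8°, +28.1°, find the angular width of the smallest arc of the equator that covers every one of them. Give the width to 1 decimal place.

57.7°

Sort the longitudes: +28.1°, +35.8°, +56.0°, +68.7°, +76.5°, +80.8°, +85.8°.
Eastward gaps between consecutive values (wrapping around): 7.7°, 20.2°, 12.7°, 7.8°, 4.3°, 5.0°, 302.3°.
Largest gap = 302.3° ⇒ minimal covering band is its complement: 360° − 302.3° = 57.7°.
Band runs from +28.1° eastward to +85.8°.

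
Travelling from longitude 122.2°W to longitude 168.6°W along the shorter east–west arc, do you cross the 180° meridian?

No

Signed shortest Δλ = ((-168.6 − -122.2 + 180) mod 360) − 180 = -46.4°.
Going west by 46.4° from -122.2° reaches -168.6° without touching 180°.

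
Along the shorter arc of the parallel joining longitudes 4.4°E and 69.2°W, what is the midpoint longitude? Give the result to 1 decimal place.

Signed shortest Δλ from +4.4° to -69.2° is -73.6°.
Midpoint longitude = +4.4° + (-73.6°)/2 = +4.4° − 36.8° = -32.4°.

32.4°W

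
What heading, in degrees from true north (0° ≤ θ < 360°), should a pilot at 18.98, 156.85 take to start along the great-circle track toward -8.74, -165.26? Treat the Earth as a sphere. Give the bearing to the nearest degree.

123°

Δλ = -165.26 − 156.85 = -322.11°; wrapped into (−180°, 180°]: 37.89°.
θ = atan2( sin Δλ · cos φ₂ , cos φ₁ · sin φ₂ − sin φ₁ · cos φ₂ · cos Δλ )
  = atan2(0.60702, -0.39738) = 123.211° → normalised to [0°, 360°): 123.211°.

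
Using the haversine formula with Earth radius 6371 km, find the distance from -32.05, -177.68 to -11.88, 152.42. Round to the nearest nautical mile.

Δλ = 152.42 − -177.68 = 330.10°; wrapped into (−180°, 180°]: -29.90°.
Δφ = -11.88 − -32.05 = 20.17°.
a = sin²(Δφ/2) + cos φ₁ · cos φ₂ · sin²(Δλ/2) = 0.085863.
c = 2·atan2(√a, √(1−a)) = 0.59478 rad → d = 6371·c ≈ 3789.32 km ≈ 2046.07 nmi.

2046 nmi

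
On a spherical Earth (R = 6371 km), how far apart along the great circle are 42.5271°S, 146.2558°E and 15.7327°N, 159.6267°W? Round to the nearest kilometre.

8513 km

Δλ = -159.6267 − 146.2558 = -305.8825°; wrapped into (−180°, 180°]: 54.1175°.
Δφ = 15.7327 − -42.5271 = 58.2598°.
a = sin²(Δφ/2) + cos φ₁ · cos φ₂ · sin²(Δλ/2) = 0.383757.
c = 2·atan2(√a, √(1−a)) = 1.33616 rad → d = 6371·c ≈ 8512.69 km.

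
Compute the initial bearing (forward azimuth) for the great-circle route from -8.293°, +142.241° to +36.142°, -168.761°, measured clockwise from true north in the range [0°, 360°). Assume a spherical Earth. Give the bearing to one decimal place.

42.7°

Δλ = -168.761 − 142.241 = -311.002°; wrapped into (−180°, 180°]: 48.998°.
θ = atan2( sin Δλ · cos φ₂ , cos φ₁ · sin φ₂ − sin φ₁ · cos φ₂ · cos Δλ )
  = atan2(0.60945, 0.66004) = 42.718° → normalised to [0°, 360°): 42.718°.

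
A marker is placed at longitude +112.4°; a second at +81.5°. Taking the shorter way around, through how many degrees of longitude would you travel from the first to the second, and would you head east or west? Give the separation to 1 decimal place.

Raw difference: 81.5 − 112.4 = -30.9°.
Normalise into (−180°, 180°]: -30.9° stays -30.9°.
Negative ⇒ the second point lies to the west; separation 30.9°.

30.9° west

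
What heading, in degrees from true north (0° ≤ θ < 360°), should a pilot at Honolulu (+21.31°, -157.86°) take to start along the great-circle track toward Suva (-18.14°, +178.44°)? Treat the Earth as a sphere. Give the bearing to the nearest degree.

212°

Δλ = 178.44 − -157.86 = 336.30°; wrapped into (−180°, 180°]: -23.70°.
θ = atan2( sin Δλ · cos φ₂ , cos φ₁ · sin φ₂ − sin φ₁ · cos φ₂ · cos Δλ )
  = atan2(-0.38197, -0.60628) = -147.788° → normalised to [0°, 360°): 212.212°.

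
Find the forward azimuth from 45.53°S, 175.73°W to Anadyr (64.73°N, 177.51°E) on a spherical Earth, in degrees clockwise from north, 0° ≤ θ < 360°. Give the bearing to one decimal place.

356.9°

Δλ = 177.51 − -175.73 = 353.24°; wrapped into (−180°, 180°]: -6.76°.
θ = atan2( sin Δλ · cos φ₂ , cos φ₁ · sin φ₂ − sin φ₁ · cos φ₂ · cos Δλ )
  = atan2(-0.05025, 0.93601) = -3.073° → normalised to [0°, 360°): 356.927°.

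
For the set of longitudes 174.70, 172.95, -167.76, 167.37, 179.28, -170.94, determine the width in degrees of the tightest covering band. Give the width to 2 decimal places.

24.87°

Sort the longitudes: -170.94°, -167.76°, +167.37°, +172.95°, +174.70°, +179.28°.
Eastward gaps between consecutive values (wrapping around): 3.18°, 335.13°, 5.58°, 1.75°, 4.58°, 9.78°.
Largest gap = 335.13° ⇒ minimal covering band is its complement: 360° − 335.13° = 24.87°.
Band runs from +167.37° eastward to -167.76°, crossing the antimeridian.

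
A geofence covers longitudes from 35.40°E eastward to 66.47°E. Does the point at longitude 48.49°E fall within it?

Band width going east from +35.40° to +66.47°: ((66.47 − 35.40) mod 360) = 31.07°.
Offset of +48.49° east of the west edge: ((48.49 − 35.40) mod 360) = 13.09°.
13.09° ≤ 31.07° ⇒ inside.

Yes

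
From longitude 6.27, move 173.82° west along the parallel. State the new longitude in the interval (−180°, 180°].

-167.55°

Start at +6.27°; shift −173.82° → -167.55°.
-167.55° already lies in (−180°, 180°].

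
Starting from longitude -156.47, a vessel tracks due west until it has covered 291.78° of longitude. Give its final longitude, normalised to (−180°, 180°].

Start at -156.47°; shift −291.78° → -448.25°.
-448.25° lies outside (−180°, 180°]; add 360° → -88.25°.

-88.25°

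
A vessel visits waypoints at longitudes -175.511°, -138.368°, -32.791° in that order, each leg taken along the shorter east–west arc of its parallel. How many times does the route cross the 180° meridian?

Leg 1: -175.511° → -138.368°, shortest Δλ = 37.143° (east) — does not cross 180°.
Leg 2: -138.368° → -32.791°, shortest Δλ = 105.577° (east) — does not cross 180°.
Total crossings: 0.

0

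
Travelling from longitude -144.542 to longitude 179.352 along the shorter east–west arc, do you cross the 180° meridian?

Yes

Naïve |179.352 − -144.542| = 323.894° > 180°, so the shorter arc goes the other way round — across 180°.
Signed shortest Δλ = ((179.352 − -144.542 + 180) mod 360) − 180 = -36.106°.
Going west by 36.106° from -144.542° passes through 180° before reaching +179.352°.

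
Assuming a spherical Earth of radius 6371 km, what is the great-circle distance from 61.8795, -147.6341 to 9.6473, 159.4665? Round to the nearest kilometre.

7189 km

Δλ = 159.4665 − -147.6341 = 307.1006°; wrapped into (−180°, 180°]: -52.8994°.
Δφ = 9.6473 − 61.8795 = -52.2322°.
a = sin²(Δφ/2) + cos φ₁ · cos φ₂ · sin²(Δλ/2) = 0.285954.
c = 2·atan2(√a, √(1−a)) = 1.12842 rad → d = 6371·c ≈ 7189.13 km.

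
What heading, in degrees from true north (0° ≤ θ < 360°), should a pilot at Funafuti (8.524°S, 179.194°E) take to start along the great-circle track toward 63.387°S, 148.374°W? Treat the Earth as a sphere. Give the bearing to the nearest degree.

164°

Δλ = -148.374 − 179.194 = -327.568°; wrapped into (−180°, 180°]: 32.432°.
θ = atan2( sin Δλ · cos φ₂ , cos φ₁ · sin φ₂ − sin φ₁ · cos φ₂ · cos Δλ )
  = atan2(0.24024, -0.82813) = 163.823° → normalised to [0°, 360°): 163.823°.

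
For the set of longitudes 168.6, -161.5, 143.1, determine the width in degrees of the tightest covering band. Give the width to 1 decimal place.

55.4°

Sort the longitudes: -161.5°, +143.1°, +168.6°.
Eastward gaps between consecutive values (wrapping around): 304.6°, 25.5°, 29.9°.
Largest gap = 304.6° ⇒ minimal covering band is its complement: 360° − 304.6° = 55.4°.
Band runs from +143.1° eastward to -161.5°, crossing the antimeridian.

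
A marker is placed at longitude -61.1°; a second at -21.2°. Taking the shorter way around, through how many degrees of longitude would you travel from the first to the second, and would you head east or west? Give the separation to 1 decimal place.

39.9° east

Raw difference: -21.2 − -61.1 = 39.9°.
Normalise into (−180°, 180°]: 39.9° stays 39.9°.
Positive ⇒ the second point lies to the east; separation 39.9°.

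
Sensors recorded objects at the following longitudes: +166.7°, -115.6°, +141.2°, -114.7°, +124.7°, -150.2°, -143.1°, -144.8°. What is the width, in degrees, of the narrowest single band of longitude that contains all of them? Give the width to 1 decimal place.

120.6°

Sort the longitudes: -150.2°, -144.8°, -143.1°, -115.6°, -114.7°, +124.7°, +141.2°, +166.7°.
Eastward gaps between consecutive values (wrapping around): 5.4°, 1.7°, 27.5°, 0.9°, 239.4°, 16.5°, 25.5°, 43.1°.
Largest gap = 239.4° ⇒ minimal covering band is its complement: 360° − 239.4° = 120.6°.
Band runs from +124.7° eastward to -114.7°, crossing the antimeridian.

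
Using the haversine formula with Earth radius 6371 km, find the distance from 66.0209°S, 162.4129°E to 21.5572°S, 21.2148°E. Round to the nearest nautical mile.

5262 nmi

Δλ = 21.2148 − 162.4129 = -141.1981°.
Δφ = -21.5572 − -66.0209 = 44.4637°.
a = sin²(Δφ/2) + cos φ₁ · cos φ₂ · sin²(Δλ/2) = 0.479422.
c = 2·atan2(√a, √(1−a)) = 1.52963 rad → d = 6371·c ≈ 9745.27 km ≈ 5262.02 nmi.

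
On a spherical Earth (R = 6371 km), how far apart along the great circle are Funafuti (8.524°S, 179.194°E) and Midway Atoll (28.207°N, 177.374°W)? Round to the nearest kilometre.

4101 km

Δλ = -177.374 − 179.194 = -356.568°; wrapped into (−180°, 180°]: 3.432°.
Δφ = 28.207 − -8.524 = 36.731°.
a = sin²(Δφ/2) + cos φ₁ · cos φ₂ · sin²(Δλ/2) = 0.100055.
c = 2·atan2(√a, √(1−a)) = 0.64369 rad → d = 6371·c ≈ 4100.92 km.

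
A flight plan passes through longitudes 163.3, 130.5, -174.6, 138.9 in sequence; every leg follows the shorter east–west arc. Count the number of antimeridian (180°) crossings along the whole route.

Leg 1: +163.3° → +130.5°, shortest Δλ = -32.8° (west) — does not cross 180°.
Leg 2: +130.5° → -174.6°, shortest Δλ = 54.9° (east) — crosses 180°.
Leg 3: -174.6° → +138.9°, shortest Δλ = -46.5° (west) — crosses 180°.
Total crossings: 2.

2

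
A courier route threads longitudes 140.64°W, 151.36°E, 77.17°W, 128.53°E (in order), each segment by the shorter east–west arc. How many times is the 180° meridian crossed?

Leg 1: -140.64° → +151.36°, shortest Δλ = -68.0° (west) — crosses 180°.
Leg 2: +151.36° → -77.17°, shortest Δλ = 131.47° (east) — crosses 180°.
Leg 3: -77.17° → +128.53°, shortest Δλ = -154.3° (west) — crosses 180°.
Total crossings: 3.

3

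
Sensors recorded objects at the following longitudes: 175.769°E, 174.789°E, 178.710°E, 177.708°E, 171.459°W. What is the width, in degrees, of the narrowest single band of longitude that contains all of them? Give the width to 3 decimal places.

Sort the longitudes: -171.459°, +174.789°, +175.769°, +177.708°, +178.710°.
Eastward gaps between consecutive values (wrapping around): 346.248°, 0.980°, 1.939°, 1.002°, 9.831°.
Largest gap = 346.248° ⇒ minimal covering band is its complement: 360° − 346.248° = 13.752°.
Band runs from +174.789° eastward to -171.459°, crossing the antimeridian.

13.752°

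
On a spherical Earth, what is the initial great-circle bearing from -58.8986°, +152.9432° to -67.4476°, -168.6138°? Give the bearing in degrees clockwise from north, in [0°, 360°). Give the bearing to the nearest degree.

Δλ = -168.6138 − 152.9432 = -321.5570°; wrapped into (−180°, 180°]: 38.4430°.
θ = atan2( sin Δλ · cos φ₂ , cos φ₁ · sin φ₂ − sin φ₁ · cos φ₂ · cos Δλ )
  = atan2(0.23845, -0.21984) = 132.675° → normalised to [0°, 360°): 132.675°.

133°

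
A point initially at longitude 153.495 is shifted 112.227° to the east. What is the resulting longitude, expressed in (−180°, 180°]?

Start at +153.495°; shift +112.227° → +265.722°.
+265.722° lies outside (−180°, 180°]; subtract 360° → -94.278°.

-94.278°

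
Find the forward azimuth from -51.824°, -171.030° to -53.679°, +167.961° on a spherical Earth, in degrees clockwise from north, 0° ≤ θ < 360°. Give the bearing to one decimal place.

253.4°

Δλ = 167.961 − -171.030 = 338.991°; wrapped into (−180°, 180°]: -21.009°.
θ = atan2( sin Δλ · cos φ₂ , cos φ₁ · sin φ₂ − sin φ₁ · cos φ₂ · cos Δλ )
  = atan2(-0.21235, -0.06332) = -106.605° → normalised to [0°, 360°): 253.395°.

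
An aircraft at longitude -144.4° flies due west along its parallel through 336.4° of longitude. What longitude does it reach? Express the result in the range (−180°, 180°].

Start at -144.4°; shift −336.4° → -480.8°.
-480.8° lies outside (−180°, 180°]; add 360° → -120.8°.

-120.8°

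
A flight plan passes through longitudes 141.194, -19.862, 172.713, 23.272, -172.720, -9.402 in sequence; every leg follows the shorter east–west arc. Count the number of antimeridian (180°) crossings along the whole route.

Leg 1: +141.194° → -19.862°, shortest Δλ = -161.056° (west) — does not cross 180°.
Leg 2: -19.862° → +172.713°, shortest Δλ = -167.425° (west) — crosses 180°.
Leg 3: +172.713° → +23.272°, shortest Δλ = -149.441° (west) — does not cross 180°.
Leg 4: +23.272° → -172.720°, shortest Δλ = 164.008° (east) — crosses 180°.
Leg 5: -172.720° → -9.402°, shortest Δλ = 163.318° (east) — does not cross 180°.
Total crossings: 2.

2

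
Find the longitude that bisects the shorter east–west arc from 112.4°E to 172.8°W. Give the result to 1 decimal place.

149.8°E

Signed shortest Δλ from +112.4° to -172.8° is +74.8°.
Midpoint longitude = +112.4° + (+74.8°)/2 = +112.4° + 37.4° = +149.8°.
(The naïve average (+112.4 + -172.8)/2 = -30.2° is on the wrong side of the globe.)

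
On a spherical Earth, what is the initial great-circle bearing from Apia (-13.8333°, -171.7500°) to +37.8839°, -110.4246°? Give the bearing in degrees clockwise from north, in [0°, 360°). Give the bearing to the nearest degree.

45°

Δλ = -110.4246 − -171.7500 = 61.3254°.
θ = atan2( sin Δλ · cos φ₂ , cos φ₁ · sin φ₂ − sin φ₁ · cos φ₂ · cos Δλ )
  = atan2(0.69246, 0.68680) = 45.235° → normalised to [0°, 360°): 45.235°.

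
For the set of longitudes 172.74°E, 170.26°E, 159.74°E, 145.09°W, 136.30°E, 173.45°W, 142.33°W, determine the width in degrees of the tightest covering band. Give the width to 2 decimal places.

81.37°

Sort the longitudes: -173.45°, -145.09°, -142.33°, +136.30°, +159.74°, +170.26°, +172.74°.
Eastward gaps between consecutive values (wrapping around): 28.36°, 2.76°, 278.63°, 23.44°, 10.52°, 2.48°, 13.81°.
Largest gap = 278.63° ⇒ minimal covering band is its complement: 360° − 278.63° = 81.37°.
Band runs from +136.30° eastward to -142.33°, crossing the antimeridian.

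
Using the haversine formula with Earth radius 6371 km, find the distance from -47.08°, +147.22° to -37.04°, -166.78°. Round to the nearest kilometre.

3897 km

Δλ = -166.78 − 147.22 = -314.00°; wrapped into (−180°, 180°]: 46.00°.
Δφ = -37.04 − -47.08 = 10.04°.
a = sin²(Δφ/2) + cos φ₁ · cos φ₂ · sin²(Δλ/2) = 0.090643.
c = 2·atan2(√a, √(1−a)) = 0.61163 rad → d = 6371·c ≈ 3896.70 km.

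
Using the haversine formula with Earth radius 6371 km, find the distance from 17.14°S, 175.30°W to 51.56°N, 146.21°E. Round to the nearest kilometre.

Δλ = 146.21 − -175.30 = 321.51°; wrapped into (−180°, 180°]: -38.49°.
Δφ = 51.56 − -17.14 = 68.70°.
a = sin²(Δφ/2) + cos φ₁ · cos φ₂ · sin²(Δλ/2) = 0.382917.
c = 2·atan2(√a, √(1−a)) = 1.33443 rad → d = 6371·c ≈ 8501.68 km.

8502 km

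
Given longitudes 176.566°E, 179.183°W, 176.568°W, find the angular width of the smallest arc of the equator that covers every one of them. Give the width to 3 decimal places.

6.866°

Sort the longitudes: -179.183°, -176.568°, +176.566°.
Eastward gaps between consecutive values (wrapping around): 2.615°, 353.134°, 4.251°.
Largest gap = 353.134° ⇒ minimal covering band is its complement: 360° − 353.134° = 6.866°.
Band runs from +176.566° eastward to -176.568°, crossing the antimeridian.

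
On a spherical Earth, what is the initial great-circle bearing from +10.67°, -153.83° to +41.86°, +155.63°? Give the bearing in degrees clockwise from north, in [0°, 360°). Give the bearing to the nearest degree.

315°

Δλ = 155.63 − -153.83 = 309.46°; wrapped into (−180°, 180°]: -50.54°.
θ = atan2( sin Δλ · cos φ₂ , cos φ₁ · sin φ₂ − sin φ₁ · cos φ₂ · cos Δλ )
  = atan2(-0.57502, 0.56814) = -45.345° → normalised to [0°, 360°): 314.655°.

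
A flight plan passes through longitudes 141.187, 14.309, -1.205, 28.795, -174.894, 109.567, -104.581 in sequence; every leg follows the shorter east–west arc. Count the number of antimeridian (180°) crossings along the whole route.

Leg 1: +141.187° → +14.309°, shortest Δλ = -126.878° (west) — does not cross 180°.
Leg 2: +14.309° → -1.205°, shortest Δλ = -15.514° (west) — does not cross 180°.
Leg 3: -1.205° → +28.795°, shortest Δλ = 30.0° (east) — does not cross 180°.
Leg 4: +28.795° → -174.894°, shortest Δλ = 156.311° (east) — crosses 180°.
Leg 5: -174.894° → +109.567°, shortest Δλ = -75.539° (west) — crosses 180°.
Leg 6: +109.567° → -104.581°, shortest Δλ = 145.852° (east) — crosses 180°.
Total crossings: 3.

3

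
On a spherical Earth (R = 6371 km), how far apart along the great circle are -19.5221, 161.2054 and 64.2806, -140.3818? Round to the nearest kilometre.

10561 km

Δλ = -140.3818 − 161.2054 = -301.5872°; wrapped into (−180°, 180°]: 58.4128°.
Δφ = 64.2806 − -19.5221 = 83.8027°.
a = sin²(Δφ/2) + cos φ₁ · cos φ₂ · sin²(Δλ/2) = 0.543412.
c = 2·atan2(√a, √(1−a)) = 1.65773 rad → d = 6371·c ≈ 10561.39 km.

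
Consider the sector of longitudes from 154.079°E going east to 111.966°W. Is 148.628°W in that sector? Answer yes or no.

Band width going east from +154.079° to -111.966°: ((-111.966 − 154.079) mod 360) = 93.955°.
Offset of -148.628° east of the west edge: ((-148.628 − 154.079) mod 360) = 57.293°.
57.293° ≤ 93.955° ⇒ inside.

Yes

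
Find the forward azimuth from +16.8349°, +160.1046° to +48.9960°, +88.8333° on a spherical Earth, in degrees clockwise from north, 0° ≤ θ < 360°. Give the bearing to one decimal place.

Δλ = 88.8333 − 160.1046 = -71.2713°.
θ = atan2( sin Δλ · cos φ₂ , cos φ₁ · sin φ₂ − sin φ₁ · cos φ₂ · cos Δλ )
  = atan2(-0.62137, 0.66131) = -43.217° → normalised to [0°, 360°): 316.783°.

316.8°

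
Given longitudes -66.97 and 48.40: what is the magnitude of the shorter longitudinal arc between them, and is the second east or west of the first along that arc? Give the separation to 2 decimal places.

115.37° east

Raw difference: 48.40 − -66.97 = 115.37°.
Normalise into (−180°, 180°]: 115.37° stays 115.37°.
Positive ⇒ the second point lies to the east; separation 115.37°.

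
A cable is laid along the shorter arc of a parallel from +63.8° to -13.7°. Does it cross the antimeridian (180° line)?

No

Signed shortest Δλ = ((-13.7 − 63.8 + 180) mod 360) − 180 = -77.5°.
Going west by 77.5° from +63.8° reaches -13.7° without touching 180°.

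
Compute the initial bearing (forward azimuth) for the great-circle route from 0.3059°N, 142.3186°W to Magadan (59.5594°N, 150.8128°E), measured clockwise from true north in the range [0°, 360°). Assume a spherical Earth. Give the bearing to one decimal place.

331.6°

Δλ = 150.8128 − -142.3186 = 293.1314°; wrapped into (−180°, 180°]: -66.8686°.
θ = atan2( sin Δλ · cos φ₂ , cos φ₁ · sin φ₂ − sin φ₁ · cos φ₂ · cos Δλ )
  = atan2(-0.46591, 0.86108) = -28.417° → normalised to [0°, 360°): 331.583°.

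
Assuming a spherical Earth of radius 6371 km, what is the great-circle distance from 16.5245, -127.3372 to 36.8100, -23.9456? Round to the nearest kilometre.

Δλ = -23.9456 − -127.3372 = 103.3916°.
Δφ = 36.8100 − 16.5245 = 20.2855°.
a = sin²(Δφ/2) + cos φ₁ · cos φ₂ · sin²(Δλ/2) = 0.503677.
c = 2·atan2(√a, √(1−a)) = 1.57815 rad → d = 6371·c ≈ 10054.39 km.

10054 km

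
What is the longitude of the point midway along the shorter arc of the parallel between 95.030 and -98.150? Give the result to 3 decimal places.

+178.440°

Signed shortest Δλ from +95.030° to -98.150° is +166.820°.
Midpoint longitude = +95.030° + (+166.820°)/2 = +95.030° + 83.410° = +178.440°.
(The naïve average (+95.030 + -98.150)/2 = -1.56° is on the wrong side of the globe.)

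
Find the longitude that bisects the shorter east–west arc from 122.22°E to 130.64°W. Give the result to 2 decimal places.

175.79°E

Signed shortest Δλ from +122.22° to -130.64° is +107.14°.
Midpoint longitude = +122.22° + (+107.14°)/2 = +122.22° + 53.57° = +175.79°.
(The naïve average (+122.22 + -130.64)/2 = -4.21° is on the wrong side of the globe.)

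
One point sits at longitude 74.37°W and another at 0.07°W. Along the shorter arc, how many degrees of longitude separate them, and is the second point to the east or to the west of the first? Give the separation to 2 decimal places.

74.30° east

Raw difference: -0.07 − -74.37 = 74.3°.
Normalise into (−180°, 180°]: 74.3° stays 74.3°.
Positive ⇒ the second point lies to the east; separation 74.30°.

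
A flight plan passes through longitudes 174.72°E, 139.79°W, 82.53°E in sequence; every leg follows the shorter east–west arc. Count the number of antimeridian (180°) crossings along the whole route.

Leg 1: +174.72° → -139.79°, shortest Δλ = 45.49° (east) — crosses 180°.
Leg 2: -139.79° → +82.53°, shortest Δλ = -137.68° (west) — crosses 180°.
Total crossings: 2.

2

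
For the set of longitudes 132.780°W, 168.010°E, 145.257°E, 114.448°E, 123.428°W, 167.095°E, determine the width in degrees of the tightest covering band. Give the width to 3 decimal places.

Sort the longitudes: -132.780°, -123.428°, +114.448°, +145.257°, +167.095°, +168.010°.
Eastward gaps between consecutive values (wrapping around): 9.352°, 237.876°, 30.809°, 21.838°, 0.915°, 59.210°.
Largest gap = 237.876° ⇒ minimal covering band is its complement: 360° − 237.876° = 122.124°.
Band runs from +114.448° eastward to -123.428°, crossing the antimeridian.

122.124°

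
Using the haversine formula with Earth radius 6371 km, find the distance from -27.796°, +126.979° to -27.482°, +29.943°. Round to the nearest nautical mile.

Δλ = 29.943 − 126.979 = -97.036°.
Δφ = -27.482 − -27.796 = 0.314°.
a = sin²(Δφ/2) + cos φ₁ · cos φ₂ · sin²(Δλ/2) = 0.440468.
c = 2·atan2(√a, √(1−a)) = 1.45145 rad → d = 6371·c ≈ 9247.19 km ≈ 4993.08 nmi.

4993 nmi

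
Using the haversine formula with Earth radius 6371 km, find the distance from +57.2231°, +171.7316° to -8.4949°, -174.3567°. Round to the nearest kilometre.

7417 km

Δλ = -174.3567 − 171.7316 = -346.0883°; wrapped into (−180°, 180°]: 13.9117°.
Δφ = -8.4949 − 57.2231 = -65.7180°.
a = sin²(Δφ/2) + cos φ₁ · cos φ₂ · sin²(Δλ/2) = 0.302239.
c = 2·atan2(√a, √(1−a)) = 1.16416 rad → d = 6371·c ≈ 7416.86 km.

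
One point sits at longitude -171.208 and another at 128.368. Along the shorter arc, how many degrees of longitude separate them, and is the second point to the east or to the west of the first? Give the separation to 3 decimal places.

Raw difference: 128.368 − -171.208 = 299.576°.
Normalise into (−180°, 180°]: 299.576° − 360° = -60.424°.
Negative ⇒ the second point lies to the west; separation 60.424°.

60.424° west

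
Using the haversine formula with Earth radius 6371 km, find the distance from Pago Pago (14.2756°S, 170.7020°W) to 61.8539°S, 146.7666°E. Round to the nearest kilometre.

Δλ = 146.7666 − -170.7020 = 317.4686°; wrapped into (−180°, 180°]: -42.5314°.
Δφ = -61.8539 − -14.2756 = -47.5783°.
a = sin²(Δφ/2) + cos φ₁ · cos φ₂ · sin²(Δλ/2) = 0.222846.
c = 2·atan2(√a, √(1−a)) = 0.98327 rad → d = 6371·c ≈ 6264.38 km.

6264 km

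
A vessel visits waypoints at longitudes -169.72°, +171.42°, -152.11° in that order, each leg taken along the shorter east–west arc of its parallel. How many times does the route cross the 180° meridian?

2

Leg 1: -169.72° → +171.42°, shortest Δλ = -18.86° (west) — crosses 180°.
Leg 2: +171.42° → -152.11°, shortest Δλ = 36.47° (east) — crosses 180°.
Total crossings: 2.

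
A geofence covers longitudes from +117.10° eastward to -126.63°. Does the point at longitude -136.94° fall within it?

Yes

Band width going east from +117.10° to -126.63°: ((-126.63 − 117.10) mod 360) = 116.27°.
Offset of -136.94° east of the west edge: ((-136.94 − 117.10) mod 360) = 105.96°.
105.96° ≤ 116.27° ⇒ inside.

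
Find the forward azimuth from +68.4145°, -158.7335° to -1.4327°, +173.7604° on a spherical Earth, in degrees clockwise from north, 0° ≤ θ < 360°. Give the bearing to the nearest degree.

Δλ = 173.7604 − -158.7335 = 332.4939°; wrapped into (−180°, 180°]: -27.5061°.
θ = atan2( sin Δλ · cos φ₂ , cos φ₁ · sin φ₂ − sin φ₁ · cos φ₂ · cos Δλ )
  = atan2(-0.46170, -0.83370) = -151.023° → normalised to [0°, 360°): 208.977°.

209°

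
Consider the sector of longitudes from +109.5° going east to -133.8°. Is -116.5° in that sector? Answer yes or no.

No

Band width going east from +109.5° to -133.8°: ((-133.8 − 109.5) mod 360) = 116.7°.
Offset of -116.5° east of the west edge: ((-116.5 − 109.5) mod 360) = 134.0°.
134.0° > 116.7° ⇒ outside.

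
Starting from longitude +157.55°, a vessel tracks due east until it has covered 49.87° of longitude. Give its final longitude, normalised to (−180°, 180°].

-152.58°

Start at +157.55°; shift +49.87° → +207.42°.
+207.42° lies outside (−180°, 180°]; subtract 360° → -152.58°.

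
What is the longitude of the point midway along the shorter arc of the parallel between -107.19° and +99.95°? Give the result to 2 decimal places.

Signed shortest Δλ from -107.19° to +99.95° is -152.86°.
Midpoint longitude = -107.19° + (-152.86°)/2 = -107.19° − 76.43° = -183.62°.
Normalise into (−180°, 180°]: +176.38°.
(The naïve average (-107.19 + +99.95)/2 = -3.62° is on the wrong side of the globe.)

+176.38°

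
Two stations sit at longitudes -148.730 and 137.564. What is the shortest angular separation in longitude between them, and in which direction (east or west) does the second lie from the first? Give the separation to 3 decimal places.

73.706° west

Raw difference: 137.564 − -148.730 = 286.294°.
Normalise into (−180°, 180°]: 286.294° − 360° = -73.706°.
Negative ⇒ the second point lies to the west; separation 73.706°.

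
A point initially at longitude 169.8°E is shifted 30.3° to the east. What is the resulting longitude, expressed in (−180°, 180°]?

Start at +169.8°; shift +30.3° → +200.1°.
+200.1° lies outside (−180°, 180°]; subtract 360° → -159.9°.

159.9°W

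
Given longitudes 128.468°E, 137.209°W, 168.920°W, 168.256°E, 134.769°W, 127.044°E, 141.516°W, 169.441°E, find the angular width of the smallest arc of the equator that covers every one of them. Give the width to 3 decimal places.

98.187°

Sort the longitudes: -168.920°, -141.516°, -137.209°, -134.769°, +127.044°, +128.468°, +168.256°, +169.441°.
Eastward gaps between consecutive values (wrapping around): 27.404°, 4.307°, 2.440°, 261.813°, 1.424°, 39.788°, 1.185°, 21.639°.
Largest gap = 261.813° ⇒ minimal covering band is its complement: 360° − 261.813° = 98.187°.
Band runs from +127.044° eastward to -134.769°, crossing the antimeridian.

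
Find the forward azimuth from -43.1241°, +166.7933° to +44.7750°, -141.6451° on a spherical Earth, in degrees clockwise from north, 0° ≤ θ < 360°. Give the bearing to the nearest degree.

Δλ = -141.6451 − 166.7933 = -308.4384°; wrapped into (−180°, 180°]: 51.5616°.
θ = atan2( sin Δλ · cos φ₂ , cos φ₁ · sin φ₂ − sin φ₁ · cos φ₂ · cos Δλ )
  = atan2(0.55603, 0.81574) = 34.279° → normalised to [0°, 360°): 34.279°.

34°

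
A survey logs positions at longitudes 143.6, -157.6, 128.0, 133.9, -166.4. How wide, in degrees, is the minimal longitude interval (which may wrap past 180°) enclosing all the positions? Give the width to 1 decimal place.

74.4°

Sort the longitudes: -166.4°, -157.6°, +128.0°, +133.9°, +143.6°.
Eastward gaps between consecutive values (wrapping around): 8.8°, 285.6°, 5.9°, 9.7°, 50.0°.
Largest gap = 285.6° ⇒ minimal covering band is its complement: 360° − 285.6° = 74.4°.
Band runs from +128.0° eastward to -157.6°, crossing the antimeridian.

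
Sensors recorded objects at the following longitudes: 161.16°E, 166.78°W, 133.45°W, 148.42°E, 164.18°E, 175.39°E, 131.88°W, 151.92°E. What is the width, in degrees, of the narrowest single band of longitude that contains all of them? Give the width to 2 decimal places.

79.70°

Sort the longitudes: -166.78°, -133.45°, -131.88°, +148.42°, +151.92°, +161.16°, +164.18°, +175.39°.
Eastward gaps between consecutive values (wrapping around): 33.33°, 1.57°, 280.30°, 3.50°, 9.24°, 3.02°, 11.21°, 17.83°.
Largest gap = 280.30° ⇒ minimal covering band is its complement: 360° − 280.30° = 79.70°.
Band runs from +148.42° eastward to -131.88°, crossing the antimeridian.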